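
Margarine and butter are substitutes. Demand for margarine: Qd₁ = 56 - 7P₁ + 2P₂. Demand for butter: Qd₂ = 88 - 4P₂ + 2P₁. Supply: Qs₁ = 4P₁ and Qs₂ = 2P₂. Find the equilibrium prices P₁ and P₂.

Market 1: 56 - 7P₁ + 2P₂ = 4P₁ → 11P₁ - 2P₂ = 56.
Market 2: 6P₂ - 2P₁ = 88.
Eliminating P₂: 6×(1) + 2×(2) gives 62P₁ = 512, so P₁ = 256/31.
Back-substitute into (2): P₂ = (88 + 2×256/31) / 6 = 540/31.

P₁ = 256/31, P₂ = 540/31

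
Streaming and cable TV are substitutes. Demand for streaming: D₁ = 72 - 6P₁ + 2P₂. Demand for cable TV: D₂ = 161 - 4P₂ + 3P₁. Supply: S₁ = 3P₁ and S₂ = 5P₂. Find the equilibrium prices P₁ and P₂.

Market 1: 72 - 6P₁ + 2P₂ = 3P₁ → 9P₁ - 2P₂ = 72.
Market 2: 9P₂ - 3P₁ = 161.
Eliminating P₂: 9×(1) + 2×(2) gives 75P₁ = 970, so P₁ = 194/15.
Back-substitute into (2): P₂ = (161 + 3×194/15) / 9 = 22.2.

P₁ = 194/15, P₂ = 22.2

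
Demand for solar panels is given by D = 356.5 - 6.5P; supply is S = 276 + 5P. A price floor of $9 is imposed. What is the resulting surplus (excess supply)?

Surplus = 23

Equilibrium price would be P* = 7, so the floor at 9 binds.
At P = 9: D = 298, S = 321.
Surplus = 321 − 298 = 23.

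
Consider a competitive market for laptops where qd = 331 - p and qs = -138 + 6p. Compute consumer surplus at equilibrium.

Equilibrium: 331 - p = -138 + 6p gives p* = 67, q* = 264.
Demand choke price (qd = 0): p = 331.
CS = ½(331 − 67)(264) = 34848.

Consumer surplus = 34848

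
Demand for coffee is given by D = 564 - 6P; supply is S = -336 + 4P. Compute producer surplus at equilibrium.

Producer surplus = 72

Equilibrium: 564 - 6P = -336 + 4P gives P* = 90, Q* = 24.
Supply starts at P = 84 (where S = 0).
PS = ½(90 − 84)(24) = 72.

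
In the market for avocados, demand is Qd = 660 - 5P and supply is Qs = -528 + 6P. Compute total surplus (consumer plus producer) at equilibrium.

Total surplus = 2640

Equilibrium: 660 - 5P = -528 + 6P gives P* = 108, Q* = 120.
Demand choke price: P = 132; supply starts at P = 88.
CS = ½(132 − 108)(120) = 1440; PS = ½(108 − 88)(120) = 1200.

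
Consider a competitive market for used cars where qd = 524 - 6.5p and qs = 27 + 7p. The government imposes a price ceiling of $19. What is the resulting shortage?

Equilibrium price would be p* = 994/27, so the ceiling at 19 binds.
At p = 19: qd = 524 − 6.5(19) = 400.5, qs = 27 + 7(19) = 160.
Shortage = 400.5 − 160 = 240.5.

Shortage = 240.5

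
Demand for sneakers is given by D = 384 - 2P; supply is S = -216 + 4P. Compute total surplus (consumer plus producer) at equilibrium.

Equilibrium: 384 - 2P = -216 + 4P gives P* = 100, Q* = 184.
Demand choke price: P = 192; supply starts at P = 54.
CS = ½(192 − 100)(184) = 8464; PS = ½(100 − 54)(184) = 4232.

Total surplus = 12696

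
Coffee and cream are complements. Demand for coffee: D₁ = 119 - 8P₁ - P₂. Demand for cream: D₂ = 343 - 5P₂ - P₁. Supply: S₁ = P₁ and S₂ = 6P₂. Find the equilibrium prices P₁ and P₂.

Market 1: 119 - 8P₁ - P₂ = P₁ → 9P₁ + P₂ = 119.
Market 2: 11P₂ + P₁ = 343.
Eliminating P₂: 11×(1) − 1×(2) gives 98P₁ = 966, so P₁ = 69/7.
Back-substitute into (2): P₂ = (343 − 1×69/7) / 11 = 212/7.

P₁ = 69/7, P₂ = 212/7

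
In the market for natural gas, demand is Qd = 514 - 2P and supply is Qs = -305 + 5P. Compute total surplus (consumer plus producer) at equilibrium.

Total surplus = 27440

Equilibrium: 514 - 2P = -305 + 5P gives P* = 117, Q* = 280.
Demand choke price: P = 257; supply starts at P = 61.
CS = ½(257 − 117)(280) = 19600; PS = ½(117 − 61)(280) = 7840.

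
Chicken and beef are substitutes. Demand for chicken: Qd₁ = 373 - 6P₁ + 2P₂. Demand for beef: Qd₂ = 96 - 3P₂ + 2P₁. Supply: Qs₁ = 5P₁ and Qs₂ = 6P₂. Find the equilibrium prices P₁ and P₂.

Market 1: 373 - 6P₁ + 2P₂ = 5P₁ → 11P₁ - 2P₂ = 373.
Market 2: 9P₂ - 2P₁ = 96.
Eliminating P₂: 9×(1) + 2×(2) gives 95P₁ = 3549, so P₁ = 3549/95.
Back-substitute into (2): P₂ = (96 + 2×3549/95) / 9 = 1802/95.

P₁ = 3549/95, P₂ = 1802/95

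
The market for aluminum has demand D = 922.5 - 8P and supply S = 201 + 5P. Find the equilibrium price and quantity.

P* = 55.5, Q* = 478.5

Set D = S: 922.5 - 8P = 201 + 5P.
721.5 = 13P, so P* = 55.5.
Q* = 922.5 − 8(55.5) = 478.5.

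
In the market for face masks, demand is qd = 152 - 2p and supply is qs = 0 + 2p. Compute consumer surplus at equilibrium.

Equilibrium: 152 - 2p = 0 + 2p gives p* = 38, q* = 76.
Demand choke price (qd = 0): p = 76.
CS = ½(76 − 38)(76) = 1444.

Consumer surplus = 1444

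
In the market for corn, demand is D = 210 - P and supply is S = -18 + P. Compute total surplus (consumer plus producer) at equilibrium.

Equilibrium: 210 - P = -18 + P gives P* = 114, Q* = 96.
Demand choke price: P = 210; supply starts at P = 18.
CS = ½(210 − 114)(96) = 4608; PS = ½(114 − 18)(96) = 4608.

Total surplus = 9216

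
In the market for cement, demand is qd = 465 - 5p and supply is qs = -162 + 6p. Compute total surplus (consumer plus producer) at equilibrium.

Total surplus = 5940

Equilibrium: 465 - 5p = -162 + 6p gives p* = 57, q* = 180.
Demand choke price: p = 93; supply starts at p = 27.
CS = ½(93 − 57)(180) = 3240; PS = ½(57 − 27)(180) = 2700.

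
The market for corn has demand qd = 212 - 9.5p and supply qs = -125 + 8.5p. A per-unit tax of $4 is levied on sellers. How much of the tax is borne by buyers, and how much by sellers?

Pre-tax equilibrium: p* = 337/18, q* = 1229/36.
Tax on sellers shifts supply to qs = -125 + 8.5(p − 4) = -159 + 8.5p.
212 - 9.5p = -159 + 8.5p gives buyer price pb = 371/18; sellers receive ps = 371/18 − 4 = 299/18.
New quantity: q = 212 − 9.5(371/18) = 583/36.
Buyer burden = 371/18 − 337/18 = 17/9; seller burden = 337/18 − 299/18 = 19/9.

Buyers bear 17/9, sellers bear 19/9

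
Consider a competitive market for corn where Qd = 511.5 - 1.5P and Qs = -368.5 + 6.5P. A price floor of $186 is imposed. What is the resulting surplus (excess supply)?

Equilibrium price would be P* = 110, so the floor at 186 binds.
At P = 186: Qd = 232.5, Qs = 840.5.
Surplus = 840.5 − 232.5 = 608.

Surplus = 608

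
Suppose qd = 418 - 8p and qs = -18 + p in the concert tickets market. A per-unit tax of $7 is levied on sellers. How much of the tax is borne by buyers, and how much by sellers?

Pre-tax equilibrium: p* = 436/9, q* = 274/9.
Tax on sellers shifts supply to qs = -18 + 1(p − 7) = -25 + p.
418 - 8p = -25 + p gives buyer price pb = 443/9; sellers receive ps = 443/9 − 7 = 380/9.
New quantity: q = 418 − 8(443/9) = 218/9.
Buyer burden = 443/9 − 436/9 = 7/9; seller burden = 436/9 − 380/9 = 56/9.

Buyers bear 7/9, sellers bear 56/9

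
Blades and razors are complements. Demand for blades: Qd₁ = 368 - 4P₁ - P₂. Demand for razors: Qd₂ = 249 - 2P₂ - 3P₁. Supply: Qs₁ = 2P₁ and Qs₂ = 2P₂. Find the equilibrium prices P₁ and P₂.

P₁ = 1223/21, P₂ = 130/7

Market 1: 368 - 4P₁ - P₂ = 2P₁ → 6P₁ + P₂ = 368.
Market 2: 4P₂ + 3P₁ = 249.
Eliminating P₂: 4×(1) − 1×(2) gives 21P₁ = 1223, so P₁ = 1223/21.
Back-substitute into (2): P₂ = (249 − 3×1223/21) / 4 = 130/7.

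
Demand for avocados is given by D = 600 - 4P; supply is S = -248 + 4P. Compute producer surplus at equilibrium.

Producer surplus = 3872

Equilibrium: 600 - 4P = -248 + 4P gives P* = 106, Q* = 176.
Supply starts at P = 62 (where S = 0).
PS = ½(106 − 62)(176) = 3872.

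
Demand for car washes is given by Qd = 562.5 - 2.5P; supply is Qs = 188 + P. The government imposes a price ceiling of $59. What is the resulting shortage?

Shortage = 168

Equilibrium price would be P* = 107, so the ceiling at 59 binds.
At P = 59: Qd = 562.5 − 2.5(59) = 415, Qs = 188 + 1(59) = 247.
Shortage = 415 − 247 = 168.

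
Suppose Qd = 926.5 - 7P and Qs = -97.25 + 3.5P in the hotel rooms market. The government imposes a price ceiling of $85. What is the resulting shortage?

Shortage = 131.25

Equilibrium price would be P* = 97.5, so the ceiling at 85 binds.
At P = 85: Qd = 926.5 − 7(85) = 331.5, Qs = -97.25 + 3.5(85) = 200.25.
Shortage = 331.5 − 200.25 = 131.25.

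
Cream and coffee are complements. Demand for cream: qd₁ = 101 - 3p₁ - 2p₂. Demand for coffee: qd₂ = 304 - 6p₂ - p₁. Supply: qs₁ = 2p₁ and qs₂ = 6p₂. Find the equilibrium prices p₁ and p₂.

p₁ = 302/29, p₂ = 1419/58

Market 1: 101 - 3p₁ - 2p₂ = 2p₁ → 5p₁ + 2p₂ = 101.
Market 2: 12p₂ + p₁ = 304.
Eliminating p₂: 12×(1) − 2×(2) gives 58p₁ = 604, so p₁ = 302/29.
Back-substitute into (2): p₂ = (304 − 1×302/29) / 12 = 1419/58.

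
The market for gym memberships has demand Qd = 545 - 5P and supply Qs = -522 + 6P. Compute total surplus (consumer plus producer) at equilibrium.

Total surplus = 660

Equilibrium: 545 - 5P = -522 + 6P gives P* = 97, Q* = 60.
Demand choke price: P = 109; supply starts at P = 87.
CS = ½(109 − 97)(60) = 360; PS = ½(97 − 87)(60) = 300.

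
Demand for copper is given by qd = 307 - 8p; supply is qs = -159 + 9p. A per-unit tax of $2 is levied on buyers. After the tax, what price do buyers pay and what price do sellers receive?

Buyers pay 484/17, sellers receive 450/17

Pre-tax equilibrium: p* = 466/17, q* = 1491/17.
Tax on buyers shifts demand to qd = 307 − 8(p + 2) = 291 - 8p.
291 - 8p = -159 + 9p gives seller price ps = 450/17; buyers pay pb = 450/17 + 2 = 484/17.
New quantity: q = 307 − 8(484/17) = 1347/17.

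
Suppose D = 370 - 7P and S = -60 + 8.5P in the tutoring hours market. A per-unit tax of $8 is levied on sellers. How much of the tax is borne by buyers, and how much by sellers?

Buyers bear 136/31, sellers bear 112/31

Pre-tax equilibrium: P* = 860/31, Q* = 5450/31.
Tax on sellers shifts supply to S = -60 + 8.5(P − 8) = -128 + 8.5P.
370 - 7P = -128 + 8.5P gives buyer price Pb = 996/31; sellers receive Ps = 996/31 − 8 = 748/31.
New quantity: Q = 370 − 7(996/31) = 4498/31.
Buyer burden = 996/31 − 860/31 = 136/31; seller burden = 860/31 − 748/31 = 112/31.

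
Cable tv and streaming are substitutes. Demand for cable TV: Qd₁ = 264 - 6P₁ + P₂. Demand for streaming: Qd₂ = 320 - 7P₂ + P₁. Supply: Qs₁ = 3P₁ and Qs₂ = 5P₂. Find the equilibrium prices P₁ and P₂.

Market 1: 264 - 6P₁ + P₂ = 3P₁ → 9P₁ - P₂ = 264.
Market 2: 12P₂ - P₁ = 320.
Eliminating P₂: 12×(1) + 1×(2) gives 107P₁ = 3488, so P₁ = 3488/107.
Back-substitute into (2): P₂ = (320 + 1×3488/107) / 12 = 3144/107.

P₁ = 3488/107, P₂ = 3144/107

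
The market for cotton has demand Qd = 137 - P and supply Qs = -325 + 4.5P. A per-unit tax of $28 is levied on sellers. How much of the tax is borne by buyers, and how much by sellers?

Buyers bear 252/11, sellers bear 56/11

Pre-tax equilibrium: P* = 84, Q* = 53.
Tax on sellers shifts supply to Qs = -325 + 4.5(P − 28) = -451 + 4.5P.
137 - P = -451 + 4.5P gives buyer price Pb = 1176/11; sellers receive Ps = 1176/11 − 28 = 868/11.
New quantity: Q = 137 − 1(1176/11) = 331/11.
Buyer burden = 1176/11 − 84 = 252/11; seller burden = 84 − 868/11 = 56/11.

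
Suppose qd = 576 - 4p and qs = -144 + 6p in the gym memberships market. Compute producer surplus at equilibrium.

Producer surplus = 6912

Equilibrium: 576 - 4p = -144 + 6p gives p* = 72, q* = 288.
Supply starts at p = 24 (where qs = 0).
PS = ½(72 − 24)(288) = 6912.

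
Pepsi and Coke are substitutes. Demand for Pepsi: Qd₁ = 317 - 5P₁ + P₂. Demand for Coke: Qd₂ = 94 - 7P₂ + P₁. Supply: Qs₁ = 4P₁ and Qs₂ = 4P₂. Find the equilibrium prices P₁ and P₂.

Market 1: 317 - 5P₁ + P₂ = 4P₁ → 9P₁ - P₂ = 317.
Market 2: 11P₂ - P₁ = 94.
Eliminating P₂: 11×(1) + 1×(2) gives 98P₁ = 3581, so P₁ = 3581/98.
Back-substitute into (2): P₂ = (94 + 1×3581/98) / 11 = 1163/98.

P₁ = 3581/98, P₂ = 1163/98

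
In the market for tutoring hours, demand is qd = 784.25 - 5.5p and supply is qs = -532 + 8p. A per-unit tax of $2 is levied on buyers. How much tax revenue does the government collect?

Pre-tax equilibrium: p* = 97.5, q* = 248.
Tax on buyers shifts demand to qd = 784.25 − 5.5(p + 2) = 773.25 - 5.5p.
773.25 - 5.5p = -532 + 8p gives seller price ps = 5221/54; buyers pay pb = 5221/54 + 2 = 5329/54.
New quantity: q = 784.25 − 5.5(5329/54) = 6520/27.
Revenue = 2 × 6520/27 = 13040/27.

Tax revenue = 13040/27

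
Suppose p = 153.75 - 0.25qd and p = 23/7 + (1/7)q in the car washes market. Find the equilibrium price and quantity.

Set the two price expressions equal: 153.75 - 0.25q = 23/7 + (1/7)q.
4213/28 = (11/28)q, so q* = 383.
p* = 153.75 − (0.25)(383) = 58.

p* = 58, q* = 383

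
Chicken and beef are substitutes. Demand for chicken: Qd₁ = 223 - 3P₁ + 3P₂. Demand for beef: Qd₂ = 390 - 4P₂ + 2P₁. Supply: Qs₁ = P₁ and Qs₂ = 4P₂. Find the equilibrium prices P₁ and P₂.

Market 1: 223 - 3P₁ + 3P₂ = P₁ → 4P₁ - 3P₂ = 223.
Market 2: 8P₂ - 2P₁ = 390.
Eliminating P₂: 8×(1) + 3×(2) gives 26P₁ = 2954, so P₁ = 1477/13.
Back-substitute into (2): P₂ = (390 + 2×1477/13) / 8 = 1003/13.

P₁ = 1477/13, P₂ = 1003/13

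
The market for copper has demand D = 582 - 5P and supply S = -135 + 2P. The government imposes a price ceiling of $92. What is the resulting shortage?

Equilibrium price would be P* = 717/7, so the ceiling at 92 binds.
At P = 92: D = 582 − 5(92) = 122, S = -135 + 2(92) = 49.
Shortage = 122 − 49 = 73.

Shortage = 73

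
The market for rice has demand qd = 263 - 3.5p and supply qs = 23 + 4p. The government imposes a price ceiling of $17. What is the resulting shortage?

Shortage = 112.5

Equilibrium price would be p* = 32, so the ceiling at 17 binds.
At p = 17: qd = 263 − 3.5(17) = 203.5, qs = 23 + 4(17) = 91.
Shortage = 203.5 − 91 = 112.5.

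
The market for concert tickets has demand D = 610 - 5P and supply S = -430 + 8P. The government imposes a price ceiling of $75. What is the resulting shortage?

Shortage = 65

Equilibrium price would be P* = 80, so the ceiling at 75 binds.
At P = 75: D = 610 − 5(75) = 235, S = -430 + 8(75) = 170.
Shortage = 235 − 170 = 65.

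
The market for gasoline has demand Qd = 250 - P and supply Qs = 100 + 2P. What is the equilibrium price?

Set Qd = Qs: 250 - P = 100 + 2P.
150 = 3P, so P* = 50.
Q* = 250 − 1(50) = 200.

P* = 50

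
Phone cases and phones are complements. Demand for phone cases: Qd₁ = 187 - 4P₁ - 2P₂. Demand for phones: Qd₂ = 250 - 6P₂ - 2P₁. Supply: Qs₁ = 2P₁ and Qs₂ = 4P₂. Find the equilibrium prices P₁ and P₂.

Market 1: 187 - 4P₁ - 2P₂ = 2P₁ → 6P₁ + 2P₂ = 187.
Market 2: 10P₂ + 2P₁ = 250.
Eliminating P₂: 10×(1) − 2×(2) gives 56P₁ = 1370, so P₁ = 685/28.
Back-substitute into (2): P₂ = (250 − 2×685/28) / 10 = 563/28.

P₁ = 685/28, P₂ = 563/28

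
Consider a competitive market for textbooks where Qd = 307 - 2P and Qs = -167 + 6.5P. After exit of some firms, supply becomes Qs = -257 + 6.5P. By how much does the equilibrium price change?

ΔP = 180/17

Original equilibrium: P* = 948/17, Q* = 3323/17.
New equilibrium: 307 - 2P = -257 + 6.5P, so 564 = 8.5P and P' = 1128/17; Q' = 307 − 2(1128/17) = 2963/17.
Change in price: 1128/17 − 948/17 = 180/17.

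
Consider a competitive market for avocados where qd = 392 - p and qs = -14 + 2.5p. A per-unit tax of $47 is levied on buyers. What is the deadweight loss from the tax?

Pre-tax equilibrium: p* = 116, q* = 276.
Tax on buyers shifts demand to qd = 392 − 1(p + 47) = 345 - p.
345 - p = -14 + 2.5p gives seller price ps = 718/7; buyers pay pb = 718/7 + 47 = 1047/7.
New quantity: q = 392 − 1(1047/7) = 1697/7.
DWL = ½ × 47 × (276 − 1697/7) = 11045/14.

Deadweight loss = 11045/14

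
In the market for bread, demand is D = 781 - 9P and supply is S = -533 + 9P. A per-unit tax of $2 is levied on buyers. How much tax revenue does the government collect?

Pre-tax equilibrium: P* = 73, Q* = 124.
Tax on buyers shifts demand to D = 781 − 9(P + 2) = 763 - 9P.
763 - 9P = -533 + 9P gives seller price Ps = 72; buyers pay Pb = 72 + 2 = 74.
New quantity: Q = 781 − 9(74) = 115.
Revenue = 2 × 115 = 230.

Tax revenue = 230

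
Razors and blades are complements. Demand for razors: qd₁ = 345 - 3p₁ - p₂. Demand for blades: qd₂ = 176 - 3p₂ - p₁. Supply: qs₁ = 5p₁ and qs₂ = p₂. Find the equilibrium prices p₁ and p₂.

Market 1: 345 - 3p₁ - p₂ = 5p₁ → 8p₁ + p₂ = 345.
Market 2: 4p₂ + p₁ = 176.
Eliminating p₂: 4×(1) − 1×(2) gives 31p₁ = 1204, so p₁ = 1204/31.
Back-substitute into (2): p₂ = (176 − 1×1204/31) / 4 = 1063/31.

p₁ = 1204/31, p₂ = 1063/31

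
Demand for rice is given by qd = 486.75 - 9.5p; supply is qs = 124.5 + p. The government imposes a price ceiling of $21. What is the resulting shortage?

Shortage = 141.75

Equilibrium price would be p* = 34.5, so the ceiling at 21 binds.
At p = 21: qd = 486.75 − 9.5(21) = 287.25, qs = 124.5 + 1(21) = 145.5.
Shortage = 287.25 − 145.5 = 141.75.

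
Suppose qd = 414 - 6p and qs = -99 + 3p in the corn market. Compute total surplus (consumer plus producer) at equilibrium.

Equilibrium: 414 - 6p = -99 + 3p gives p* = 57, q* = 72.
Demand choke price: p = 69; supply starts at p = 33.
CS = ½(69 − 57)(72) = 432; PS = ½(57 − 33)(72) = 864.

Total surplus = 1296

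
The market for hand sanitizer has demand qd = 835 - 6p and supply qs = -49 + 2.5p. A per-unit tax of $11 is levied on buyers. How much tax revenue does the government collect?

Tax revenue = 35827/17

Pre-tax equilibrium: p* = 104, q* = 211.
Tax on buyers shifts demand to qd = 835 − 6(p + 11) = 769 - 6p.
769 - 6p = -49 + 2.5p gives seller price ps = 1636/17; buyers pay pb = 1636/17 + 11 = 1823/17.
New quantity: q = 835 − 6(1823/17) = 3257/17.
Revenue = 11 × 3257/17 = 35827/17.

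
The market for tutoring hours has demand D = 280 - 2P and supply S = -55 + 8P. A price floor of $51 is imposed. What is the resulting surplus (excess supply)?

Equilibrium price would be P* = 33.5, so the floor at 51 binds.
At P = 51: D = 178, S = 353.
Surplus = 353 − 178 = 175.

Surplus = 175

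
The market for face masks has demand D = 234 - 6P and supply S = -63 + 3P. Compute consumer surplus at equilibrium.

Equilibrium: 234 - 6P = -63 + 3P gives P* = 33, Q* = 36.
Demand choke price (D = 0): P = 39.
CS = ½(39 − 33)(36) = 108.

Consumer surplus = 108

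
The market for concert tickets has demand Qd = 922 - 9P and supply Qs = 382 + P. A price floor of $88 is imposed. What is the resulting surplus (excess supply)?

Equilibrium price would be P* = 54, so the floor at 88 binds.
At P = 88: Qd = 130, Qs = 470.
Surplus = 470 − 130 = 340.

Surplus = 340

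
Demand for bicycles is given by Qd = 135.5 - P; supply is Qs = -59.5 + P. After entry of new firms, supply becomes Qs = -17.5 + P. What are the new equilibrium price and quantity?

Original equilibrium: P* = 97.5, Q* = 38.
New equilibrium: 135.5 - P = -17.5 + P, so 153 = 2P and P' = 76.5; Q' = 135.5 − 1(76.5) = 59.

P' = 76.5, Q' = 59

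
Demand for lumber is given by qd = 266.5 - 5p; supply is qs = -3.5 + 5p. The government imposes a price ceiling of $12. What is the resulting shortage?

Shortage = 150

Equilibrium price would be p* = 27, so the ceiling at 12 binds.
At p = 12: qd = 266.5 − 5(12) = 206.5, qs = -3.5 + 5(12) = 56.5.
Shortage = 206.5 − 56.5 = 150.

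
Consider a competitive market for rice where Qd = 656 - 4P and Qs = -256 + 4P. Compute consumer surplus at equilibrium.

Equilibrium: 656 - 4P = -256 + 4P gives P* = 114, Q* = 200.
Demand choke price (Qd = 0): P = 164.
CS = ½(164 − 114)(200) = 5000.

Consumer surplus = 5000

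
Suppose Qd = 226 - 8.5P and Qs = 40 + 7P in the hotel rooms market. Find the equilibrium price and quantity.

Set Qd = Qs: 226 - 8.5P = 40 + 7P.
186 = 15.5P, so P* = 12.
Q* = 226 − 8.5(12) = 124.

P* = 12, Q* = 124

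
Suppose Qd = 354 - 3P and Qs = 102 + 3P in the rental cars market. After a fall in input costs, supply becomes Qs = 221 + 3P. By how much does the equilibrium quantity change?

Original equilibrium: P* = 42, Q* = 228.
New equilibrium: 354 - 3P = 221 + 3P, so 133 = 6P and P' = 133/6; Q' = 354 − 3(133/6) = 287.5.
Change in quantity: 287.5 − 228 = 59.5.

ΔQ = 59.5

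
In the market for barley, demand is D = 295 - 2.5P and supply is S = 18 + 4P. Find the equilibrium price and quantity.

Set D = S: 295 - 2.5P = 18 + 4P.
277 = 6.5P, so P* = 554/13.
Q* = 295 − 2.5(554/13) = 2450/13.

P* = 554/13, Q* = 2450/13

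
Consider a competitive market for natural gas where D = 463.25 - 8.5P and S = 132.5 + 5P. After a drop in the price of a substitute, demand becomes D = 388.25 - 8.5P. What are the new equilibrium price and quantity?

P' = 341/18, Q' = 2045/9

Original equilibrium: P* = 24.5, Q* = 255.
New equilibrium: 388.25 - 8.5P = 132.5 + 5P, so 255.75 = 13.5P and P' = 341/18; Q' = 388.25 − 8.5(341/18) = 2045/9.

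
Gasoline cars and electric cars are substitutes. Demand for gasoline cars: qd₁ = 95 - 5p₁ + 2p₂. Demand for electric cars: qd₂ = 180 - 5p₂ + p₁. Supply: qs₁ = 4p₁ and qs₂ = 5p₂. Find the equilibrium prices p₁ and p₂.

Market 1: 95 - 5p₁ + 2p₂ = 4p₁ → 9p₁ - 2p₂ = 95.
Market 2: 10p₂ - p₁ = 180.
Eliminating p₂: 10×(1) + 2×(2) gives 88p₁ = 1310, so p₁ = 655/44.
Back-substitute into (2): p₂ = (180 + 1×655/44) / 10 = 1715/88.

p₁ = 655/44, p₂ = 1715/88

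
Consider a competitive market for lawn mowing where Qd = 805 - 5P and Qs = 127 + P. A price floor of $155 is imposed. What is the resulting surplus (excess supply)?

Equilibrium price would be P* = 113, so the floor at 155 binds.
At P = 155: Qd = 30, Qs = 282.
Surplus = 282 − 30 = 252.

Surplus = 252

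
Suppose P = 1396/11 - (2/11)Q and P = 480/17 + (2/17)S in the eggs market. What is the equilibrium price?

Set the two price expressions equal: 1396/11 - (2/11)Q = 480/17 + (2/17)Q.
18452/187 = (56/187)Q, so Q* = 329.5.
P* = 1396/11 − (2/11)(329.5) = 67.

P* = 67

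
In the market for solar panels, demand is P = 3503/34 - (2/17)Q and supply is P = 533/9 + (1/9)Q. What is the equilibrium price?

P* = 80.5

Set the two price expressions equal: 3503/34 - (2/17)Q = 533/9 + (1/9)Q.
13405/306 = (35/153)Q, so Q* = 191.5.
P* = 3503/34 − (2/17)(191.5) = 80.5.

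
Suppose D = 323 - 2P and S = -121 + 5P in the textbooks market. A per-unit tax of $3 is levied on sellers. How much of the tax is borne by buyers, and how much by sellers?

Pre-tax equilibrium: P* = 444/7, Q* = 1373/7.
Tax on sellers shifts supply to S = -121 + 5(P − 3) = -136 + 5P.
323 - 2P = -136 + 5P gives buyer price Pb = 459/7; sellers receive Ps = 459/7 − 3 = 438/7.
New quantity: Q = 323 − 2(459/7) = 1343/7.
Buyer burden = 459/7 − 444/7 = 15/7; seller burden = 444/7 − 438/7 = 6/7.

Buyers bear 15/7, sellers bear 6/7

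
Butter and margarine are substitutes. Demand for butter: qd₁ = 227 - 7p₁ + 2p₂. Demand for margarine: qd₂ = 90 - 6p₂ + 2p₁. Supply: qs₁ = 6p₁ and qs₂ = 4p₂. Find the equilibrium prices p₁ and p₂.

p₁ = 175/9, p₂ = 116/9

Market 1: 227 - 7p₁ + 2p₂ = 6p₁ → 13p₁ - 2p₂ = 227.
Market 2: 10p₂ - 2p₁ = 90.
Eliminating p₂: 10×(1) + 2×(2) gives 126p₁ = 2450, so p₁ = 175/9.
Back-substitute into (2): p₂ = (90 + 2×175/9) / 10 = 116/9.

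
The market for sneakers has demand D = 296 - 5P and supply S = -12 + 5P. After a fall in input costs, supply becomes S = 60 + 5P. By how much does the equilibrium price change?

Original equilibrium: P* = 30.8, Q* = 142.
New equilibrium: 296 - 5P = 60 + 5P, so 236 = 10P and P' = 23.6; Q' = 296 − 5(23.6) = 178.
Change in price: 23.6 − 30.8 = -7.2.

ΔP = -7.2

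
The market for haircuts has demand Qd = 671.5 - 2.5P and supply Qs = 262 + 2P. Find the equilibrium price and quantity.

P* = 91, Q* = 444

Set Qd = Qs: 671.5 - 2.5P = 262 + 2P.
409.5 = 4.5P, so P* = 91.
Q* = 671.5 − 2.5(91) = 444.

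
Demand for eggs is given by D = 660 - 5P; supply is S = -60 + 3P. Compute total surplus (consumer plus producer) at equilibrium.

Equilibrium: 660 - 5P = -60 + 3P gives P* = 90, Q* = 210.
Demand choke price: P = 132; supply starts at P = 20.
CS = ½(132 − 90)(210) = 4410; PS = ½(90 − 20)(210) = 7350.

Total surplus = 11760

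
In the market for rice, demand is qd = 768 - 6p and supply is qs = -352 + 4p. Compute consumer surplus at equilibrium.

Consumer surplus = 768

Equilibrium: 768 - 6p = -352 + 4p gives p* = 112, q* = 96.
Demand choke price (qd = 0): p = 128.
CS = ½(128 − 112)(96) = 768.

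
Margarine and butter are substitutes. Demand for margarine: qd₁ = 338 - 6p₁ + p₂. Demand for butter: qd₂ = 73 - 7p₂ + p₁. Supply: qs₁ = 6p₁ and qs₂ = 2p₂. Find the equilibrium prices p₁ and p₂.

Market 1: 338 - 6p₁ + p₂ = 6p₁ → 12p₁ - p₂ = 338.
Market 2: 9p₂ - p₁ = 73.
Eliminating p₂: 9×(1) + 1×(2) gives 107p₁ = 3115, so p₁ = 3115/107.
Back-substitute into (2): p₂ = (73 + 1×3115/107) / 9 = 1214/107.

p₁ = 3115/107, p₂ = 1214/107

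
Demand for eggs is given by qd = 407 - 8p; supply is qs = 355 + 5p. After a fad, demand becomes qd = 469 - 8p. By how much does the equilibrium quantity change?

Original equilibrium: p* = 4, q* = 375.
New equilibrium: 469 - 8p = 355 + 5p, so 114 = 13p and p' = 114/13; q' = 469 − 8(114/13) = 5185/13.
Change in quantity: 5185/13 − 375 = 310/13.

Δq = 310/13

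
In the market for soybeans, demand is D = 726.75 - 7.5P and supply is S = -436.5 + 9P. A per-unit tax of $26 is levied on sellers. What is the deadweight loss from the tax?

Deadweight loss = 15210/11

Pre-tax equilibrium: P* = 70.5, Q* = 198.
Tax on sellers shifts supply to S = -436.5 + 9(P − 26) = -670.5 + 9P.
726.75 - 7.5P = -670.5 + 9P gives buyer price Pb = 1863/22; sellers receive Ps = 1863/22 − 26 = 1291/22.
New quantity: Q = 726.75 − 7.5(1863/22) = 1008/11.
DWL = ½ × 26 × (198 − 1008/11) = 15210/11.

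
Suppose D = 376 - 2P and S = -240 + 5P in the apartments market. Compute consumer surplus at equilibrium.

Equilibrium: 376 - 2P = -240 + 5P gives P* = 88, Q* = 200.
Demand choke price (D = 0): P = 188.
CS = ½(188 − 88)(200) = 10000.

Consumer surplus = 10000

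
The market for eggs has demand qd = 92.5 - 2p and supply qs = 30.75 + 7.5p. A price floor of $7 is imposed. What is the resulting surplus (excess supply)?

Equilibrium price would be p* = 6.5, so the floor at 7 binds.
At p = 7: qd = 78.5, qs = 83.25.
Surplus = 83.25 − 78.5 = 4.75.

Surplus = 4.75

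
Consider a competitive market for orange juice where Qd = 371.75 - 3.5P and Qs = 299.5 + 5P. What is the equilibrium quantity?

Set Qd = Qs: 371.75 - 3.5P = 299.5 + 5P.
72.25 = 8.5P, so P* = 8.5.
Q* = 371.75 − 3.5(8.5) = 342.

Q* = 342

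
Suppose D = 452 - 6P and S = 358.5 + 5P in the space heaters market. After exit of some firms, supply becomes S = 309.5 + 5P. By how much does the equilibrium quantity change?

ΔQ = -294/11

Original equilibrium: P* = 8.5, Q* = 401.
New equilibrium: 452 - 6P = 309.5 + 5P, so 142.5 = 11P and P' = 285/22; Q' = 452 − 6(285/22) = 4117/11.
Change in quantity: 4117/11 − 401 = -294/11.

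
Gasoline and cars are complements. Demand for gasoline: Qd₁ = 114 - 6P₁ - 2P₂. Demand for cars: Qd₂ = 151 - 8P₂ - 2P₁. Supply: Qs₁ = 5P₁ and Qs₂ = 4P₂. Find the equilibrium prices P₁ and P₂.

Market 1: 114 - 6P₁ - 2P₂ = 5P₁ → 11P₁ + 2P₂ = 114.
Market 2: 12P₂ + 2P₁ = 151.
Eliminating P₂: 12×(1) − 2×(2) gives 128P₁ = 1066, so P₁ = 8.328125.
Back-substitute into (2): P₂ = (151 − 2×8.328125) / 12 = 11.1953125.

P₁ = 8.328125, P₂ = 11.1953125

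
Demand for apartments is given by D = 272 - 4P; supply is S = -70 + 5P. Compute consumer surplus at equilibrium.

Equilibrium: 272 - 4P = -70 + 5P gives P* = 38, Q* = 120.
Demand choke price (D = 0): P = 68.
CS = ½(68 − 38)(120) = 1800.

Consumer surplus = 1800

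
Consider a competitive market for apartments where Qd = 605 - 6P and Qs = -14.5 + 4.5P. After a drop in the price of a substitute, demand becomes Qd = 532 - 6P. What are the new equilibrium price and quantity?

Original equilibrium: P* = 59, Q* = 251.
New equilibrium: 532 - 6P = -14.5 + 4.5P, so 546.5 = 10.5P and P' = 1093/21; Q' = 532 − 6(1093/21) = 1538/7.

P' = 1093/21, Q' = 1538/7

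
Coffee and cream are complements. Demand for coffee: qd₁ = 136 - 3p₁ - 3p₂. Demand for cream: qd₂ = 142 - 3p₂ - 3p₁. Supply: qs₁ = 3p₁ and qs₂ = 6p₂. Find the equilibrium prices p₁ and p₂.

p₁ = 266/15, p₂ = 148/15

Market 1: 136 - 3p₁ - 3p₂ = 3p₁ → 6p₁ + 3p₂ = 136.
Market 2: 9p₂ + 3p₁ = 142.
Eliminating p₂: 9×(1) − 3×(2) gives 45p₁ = 798, so p₁ = 266/15.
Back-substitute into (2): p₂ = (142 − 3×266/15) / 9 = 148/15.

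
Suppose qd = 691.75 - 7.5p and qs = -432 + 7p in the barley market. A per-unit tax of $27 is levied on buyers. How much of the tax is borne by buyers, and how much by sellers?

Pre-tax equilibrium: p* = 77.5, q* = 110.5.
Tax on buyers shifts demand to qd = 691.75 − 7.5(p + 27) = 489.25 - 7.5p.
489.25 - 7.5p = -432 + 7p gives seller price ps = 3685/58; buyers pay pb = 3685/58 + 27 = 5251/58.
New quantity: q = 691.75 − 7.5(5251/58) = 739/58.
Buyer burden = 5251/58 − 77.5 = 378/29; seller burden = 77.5 − 3685/58 = 405/29.

Buyers bear 378/29, sellers bear 405/29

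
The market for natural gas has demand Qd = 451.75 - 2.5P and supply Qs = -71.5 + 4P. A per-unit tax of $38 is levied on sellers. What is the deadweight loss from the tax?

Pre-tax equilibrium: P* = 80.5, Q* = 250.5.
Tax on sellers shifts supply to Qs = -71.5 + 4(P − 38) = -223.5 + 4P.
451.75 - 2.5P = -223.5 + 4P gives buyer price Pb = 2701/26; sellers receive Ps = 2701/26 − 38 = 1713/26.
New quantity: Q = 451.75 − 2.5(2701/26) = 4993/26.
DWL = ½ × 38 × (250.5 − 4993/26) = 14440/13.

Deadweight loss = 14440/13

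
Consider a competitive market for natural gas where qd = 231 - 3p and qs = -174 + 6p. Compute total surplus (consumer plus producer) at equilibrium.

Equilibrium: 231 - 3p = -174 + 6p gives p* = 45, q* = 96.
Demand choke price: p = 77; supply starts at p = 29.
CS = ½(77 − 45)(96) = 1536; PS = ½(45 − 29)(96) = 768.

Total surplus = 2304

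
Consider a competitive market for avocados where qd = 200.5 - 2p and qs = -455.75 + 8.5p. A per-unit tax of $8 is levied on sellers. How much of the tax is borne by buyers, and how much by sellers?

Buyers bear 136/21, sellers bear 32/21

Pre-tax equilibrium: p* = 62.5, q* = 75.5.
Tax on sellers shifts supply to qs = -455.75 + 8.5(p − 8) = -523.75 + 8.5p.
200.5 - 2p = -523.75 + 8.5p gives buyer price pb = 2897/42; sellers receive ps = 2897/42 − 8 = 2561/42.
New quantity: q = 200.5 − 2(2897/42) = 2627/42.
Buyer burden = 2897/42 − 62.5 = 136/21; seller burden = 62.5 − 2561/42 = 32/21.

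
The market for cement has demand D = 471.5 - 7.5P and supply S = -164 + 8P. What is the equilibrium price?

Set D = S: 471.5 - 7.5P = -164 + 8P.
635.5 = 15.5P, so P* = 41.
Q* = 471.5 − 7.5(41) = 164.

P* = 41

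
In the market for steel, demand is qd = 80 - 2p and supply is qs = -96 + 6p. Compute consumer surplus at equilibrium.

Consumer surplus = 324

Equilibrium: 80 - 2p = -96 + 6p gives p* = 22, q* = 36.
Demand choke price (qd = 0): p = 40.
CS = ½(40 − 22)(36) = 324.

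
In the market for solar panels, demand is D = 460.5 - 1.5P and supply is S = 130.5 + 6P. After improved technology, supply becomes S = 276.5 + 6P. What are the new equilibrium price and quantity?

Original equilibrium: P* = 44, Q* = 394.5.
New equilibrium: 460.5 - 1.5P = 276.5 + 6P, so 184 = 7.5P and P' = 368/15; Q' = 460.5 − 1.5(368/15) = 423.7.

P' = 368/15, Q' = 423.7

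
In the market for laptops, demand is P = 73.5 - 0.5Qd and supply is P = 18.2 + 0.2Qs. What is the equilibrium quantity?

Q* = 79

Set the two price expressions equal: 73.5 - 0.5Q = 18.2 + 0.2Q.
55.3 = 0.7Q, so Q* = 79.
P* = 73.5 − (0.5)(79) = 34.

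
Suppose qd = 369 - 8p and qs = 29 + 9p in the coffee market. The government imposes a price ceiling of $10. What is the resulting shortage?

Shortage = 170

Equilibrium price would be p* = 20, so the ceiling at 10 binds.
At p = 10: qd = 369 − 8(10) = 289, qs = 29 + 9(10) = 119.
Shortage = 289 − 119 = 170.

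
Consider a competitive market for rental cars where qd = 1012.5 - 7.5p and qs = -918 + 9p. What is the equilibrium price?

p* = 117

Set qd = qs: 1012.5 - 7.5p = -918 + 9p.
1930.5 = 16.5p, so p* = 117.
q* = 1012.5 − 7.5(117) = 135.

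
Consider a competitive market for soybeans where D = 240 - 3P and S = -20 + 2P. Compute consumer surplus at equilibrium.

Equilibrium: 240 - 3P = -20 + 2P gives P* = 52, Q* = 84.
Demand choke price (D = 0): P = 80.
CS = ½(80 − 52)(84) = 1176.

Consumer surplus = 1176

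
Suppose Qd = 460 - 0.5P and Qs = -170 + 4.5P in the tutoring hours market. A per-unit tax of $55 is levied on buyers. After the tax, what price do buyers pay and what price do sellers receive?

Pre-tax equilibrium: P* = 126, Q* = 397.
Tax on buyers shifts demand to Qd = 460 − 0.5(P + 55) = 432.5 - 0.5P.
432.5 - 0.5P = -170 + 4.5P gives seller price Ps = 120.5; buyers pay Pb = 120.5 + 55 = 175.5.
New quantity: Q = 460 − 0.5(175.5) = 372.25.

Buyers pay $175.5, sellers receive $120.5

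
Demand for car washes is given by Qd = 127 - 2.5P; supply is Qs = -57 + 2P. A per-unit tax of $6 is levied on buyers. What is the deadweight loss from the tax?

Deadweight loss = 20

Pre-tax equilibrium: P* = 368/9, Q* = 223/9.
Tax on buyers shifts demand to Qd = 127 − 2.5(P + 6) = 112 - 2.5P.
112 - 2.5P = -57 + 2P gives seller price Ps = 338/9; buyers pay Pb = 338/9 + 6 = 392/9.
New quantity: Q = 127 − 2.5(392/9) = 163/9.
DWL = ½ × 6 × (223/9 − 163/9) = 20.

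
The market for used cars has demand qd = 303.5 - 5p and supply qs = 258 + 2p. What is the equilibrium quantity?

q* = 271

Set qd = qs: 303.5 - 5p = 258 + 2p.
45.5 = 7p, so p* = 6.5.
q* = 303.5 − 5(6.5) = 271.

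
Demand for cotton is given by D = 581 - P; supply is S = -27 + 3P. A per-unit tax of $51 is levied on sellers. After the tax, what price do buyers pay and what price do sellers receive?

Buyers pay $190.25, sellers receive $139.25

Pre-tax equilibrium: P* = 152, Q* = 429.
Tax on sellers shifts supply to S = -27 + 3(P − 51) = -180 + 3P.
581 - P = -180 + 3P gives buyer price Pb = 190.25; sellers receive Ps = 190.25 − 51 = 139.25.
New quantity: Q = 581 − 1(190.25) = 390.75.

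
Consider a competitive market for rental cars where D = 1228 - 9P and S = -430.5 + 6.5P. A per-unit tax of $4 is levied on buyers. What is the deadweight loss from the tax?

Pre-tax equilibrium: P* = 107, Q* = 265.
Tax on buyers shifts demand to D = 1228 − 9(P + 4) = 1192 - 9P.
1192 - 9P = -430.5 + 6.5P gives seller price Ps = 3245/31; buyers pay Pb = 3245/31 + 4 = 3369/31.
New quantity: Q = 1228 − 9(3369/31) = 7747/31.
DWL = ½ × 4 × (265 − 7747/31) = 936/31.

Deadweight loss = 936/31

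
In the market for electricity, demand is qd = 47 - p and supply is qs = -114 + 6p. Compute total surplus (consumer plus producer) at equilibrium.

Total surplus = 336

Equilibrium: 47 - p = -114 + 6p gives p* = 23, q* = 24.
Demand choke price: p = 47; supply starts at p = 19.
CS = ½(47 − 23)(24) = 288; PS = ½(23 − 19)(24) = 48.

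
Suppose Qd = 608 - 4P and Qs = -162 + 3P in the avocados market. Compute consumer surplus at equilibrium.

Consumer surplus = 3528

Equilibrium: 608 - 4P = -162 + 3P gives P* = 110, Q* = 168.
Demand choke price (Qd = 0): P = 152.
CS = ½(152 − 110)(168) = 3528.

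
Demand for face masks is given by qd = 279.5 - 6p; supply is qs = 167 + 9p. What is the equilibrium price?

Set qd = qs: 279.5 - 6p = 167 + 9p.
112.5 = 15p, so p* = 7.5.
q* = 279.5 − 6(7.5) = 234.5.

p* = 7.5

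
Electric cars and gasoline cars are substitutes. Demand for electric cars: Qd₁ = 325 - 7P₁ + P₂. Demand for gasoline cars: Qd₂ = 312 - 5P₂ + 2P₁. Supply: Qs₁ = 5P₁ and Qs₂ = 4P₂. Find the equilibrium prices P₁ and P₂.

Market 1: 325 - 7P₁ + P₂ = 5P₁ → 12P₁ - P₂ = 325.
Market 2: 9P₂ - 2P₁ = 312.
Eliminating P₂: 9×(1) + 1×(2) gives 106P₁ = 3237, so P₁ = 3237/106.
Back-substitute into (2): P₂ = (312 + 2×3237/106) / 9 = 2197/53.

P₁ = 3237/106, P₂ = 2197/53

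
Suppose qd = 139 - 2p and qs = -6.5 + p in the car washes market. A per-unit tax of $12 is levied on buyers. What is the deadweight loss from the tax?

Pre-tax equilibrium: p* = 48.5, q* = 42.
Tax on buyers shifts demand to qd = 139 − 2(p + 12) = 115 - 2p.
115 - 2p = -6.5 + p gives seller price ps = 40.5; buyers pay pb = 40.5 + 12 = 52.5.
New quantity: q = 139 − 2(52.5) = 34.
DWL = ½ × 12 × (42 − 34) = 48.

Deadweight loss = 48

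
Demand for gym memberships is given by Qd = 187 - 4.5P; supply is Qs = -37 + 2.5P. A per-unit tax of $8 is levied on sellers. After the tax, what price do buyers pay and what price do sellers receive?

Buyers pay 244/7, sellers receive 188/7

Pre-tax equilibrium: P* = 32, Q* = 43.
Tax on sellers shifts supply to Qs = -37 + 2.5(P − 8) = -57 + 2.5P.
187 - 4.5P = -57 + 2.5P gives buyer price Pb = 244/7; sellers receive Ps = 244/7 − 8 = 188/7.
New quantity: Q = 187 − 4.5(244/7) = 211/7.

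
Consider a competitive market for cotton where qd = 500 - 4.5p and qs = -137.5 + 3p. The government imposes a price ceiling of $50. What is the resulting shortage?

Shortage = 262.5

Equilibrium price would be p* = 85, so the ceiling at 50 binds.
At p = 50: qd = 500 − 4.5(50) = 275, qs = -137.5 + 3(50) = 12.5.
Shortage = 275 − 12.5 = 262.5.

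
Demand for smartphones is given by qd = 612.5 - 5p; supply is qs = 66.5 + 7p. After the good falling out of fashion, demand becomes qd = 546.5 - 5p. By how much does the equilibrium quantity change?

Original equilibrium: p* = 45.5, q* = 385.
New equilibrium: 546.5 - 5p = 66.5 + 7p, so 480 = 12p and p' = 40; q' = 546.5 − 5(40) = 346.5.
Change in quantity: 346.5 − 385 = -38.5.

Δq = -38.5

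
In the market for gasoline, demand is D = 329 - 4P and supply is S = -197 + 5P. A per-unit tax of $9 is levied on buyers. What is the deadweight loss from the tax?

Pre-tax equilibrium: P* = 526/9, Q* = 857/9.
Tax on buyers shifts demand to D = 329 − 4(P + 9) = 293 - 4P.
293 - 4P = -197 + 5P gives seller price Ps = 490/9; buyers pay Pb = 490/9 + 9 = 571/9.
New quantity: Q = 329 − 4(571/9) = 677/9.
DWL = ½ × 9 × (857/9 − 677/9) = 90.

Deadweight loss = 90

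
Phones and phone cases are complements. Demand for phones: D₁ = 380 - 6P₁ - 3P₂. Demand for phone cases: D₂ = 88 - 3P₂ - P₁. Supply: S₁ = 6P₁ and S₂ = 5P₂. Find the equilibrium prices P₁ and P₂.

P₁ = 2776/93, P₂ = 676/93

Market 1: 380 - 6P₁ - 3P₂ = 6P₁ → 12P₁ + 3P₂ = 380.
Market 2: 8P₂ + P₁ = 88.
Eliminating P₂: 8×(1) − 3×(2) gives 93P₁ = 2776, so P₁ = 2776/93.
Back-substitute into (2): P₂ = (88 − 1×2776/93) / 8 = 676/93.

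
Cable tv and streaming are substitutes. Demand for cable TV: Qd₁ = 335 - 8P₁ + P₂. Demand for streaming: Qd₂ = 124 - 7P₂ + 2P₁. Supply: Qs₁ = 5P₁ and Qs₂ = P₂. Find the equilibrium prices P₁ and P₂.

P₁ = 1402/51, P₂ = 1141/51

Market 1: 335 - 8P₁ + P₂ = 5P₁ → 13P₁ - P₂ = 335.
Market 2: 8P₂ - 2P₁ = 124.
Eliminating P₂: 8×(1) + 1×(2) gives 102P₁ = 2804, so P₁ = 1402/51.
Back-substitute into (2): P₂ = (124 + 2×1402/51) / 8 = 1141/51.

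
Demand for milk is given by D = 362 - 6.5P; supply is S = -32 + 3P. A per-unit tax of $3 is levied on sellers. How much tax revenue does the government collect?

Tax revenue = 4917/19

Pre-tax equilibrium: P* = 788/19, Q* = 1756/19.
Tax on sellers shifts supply to S = -32 + 3(P − 3) = -41 + 3P.
362 - 6.5P = -41 + 3P gives buyer price Pb = 806/19; sellers receive Ps = 806/19 − 3 = 749/19.
New quantity: Q = 362 − 6.5(806/19) = 1639/19.
Revenue = 3 × 1639/19 = 4917/19.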